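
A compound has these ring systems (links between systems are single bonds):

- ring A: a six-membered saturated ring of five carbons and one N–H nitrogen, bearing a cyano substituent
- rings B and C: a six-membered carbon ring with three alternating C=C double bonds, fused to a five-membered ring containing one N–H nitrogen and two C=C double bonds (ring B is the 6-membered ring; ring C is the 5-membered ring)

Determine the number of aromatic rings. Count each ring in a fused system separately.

Ring A has only sp³ atoms, so it is not fully conjugated — not aromatic (piperidine).
Rings B and C form a fused bicyclic system (with one N–H) with 9 sp² atoms and 10 π electrons from ring double bonds plus a heteroatom lone pair. 10 = 4(2)+2, so the system is aromatic and both rings count as aromatic (indole).
Aromatic: B, C. Total: 2.

2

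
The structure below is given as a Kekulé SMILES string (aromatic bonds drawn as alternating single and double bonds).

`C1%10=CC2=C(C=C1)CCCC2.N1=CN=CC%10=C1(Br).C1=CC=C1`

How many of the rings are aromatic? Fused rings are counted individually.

The SMILES encodes a six-membered carbon ring with three alternating C=C double bonds, fused to a saturated six-membered carbon ring; a six-membered ring with nitrogens at positions 1 and 3 and three alternating double bonds; a four-membered carbon ring with two alternating C=C double bonds.
The 6-membered ring is planar and fully conjugated; 3 ring double bonds give 6 π electrons. Since 6 = 4n+2 (n=1), it is aromatic (benzene ring).
The second 6-membered ring has four sp³ carbons, so it is not fully conjugated — not aromatic (cyclohexane ring).
The 6-membered ring with two nitrogens (1,3) is fully conjugated (every ring atom contributes a p orbital); 3 ring double bonds give 6 π electrons. 6 = 4(1)+2, so it is aromatic (pyrimidine).
The 4-membered ring has only sp² ring atoms; a planar conformation would have a fully conjugated π system of 4 electrons. But 4 = 4(1), which is 4n not 4n+2, so it is not aromatic (cyclobutadiene) — cyclobutadiene is antiaromatic and distorts to a rectangle.
2 of the 4 rings are aromatic. Total: 2.

2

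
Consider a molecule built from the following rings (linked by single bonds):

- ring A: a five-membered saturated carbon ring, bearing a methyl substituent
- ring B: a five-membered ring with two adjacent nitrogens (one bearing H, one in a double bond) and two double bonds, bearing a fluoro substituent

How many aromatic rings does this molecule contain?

Ring A has only sp³ atoms, so it is not fully conjugated — not aromatic (cyclopentane).
Ring B is fully conjugated (every ring atom contributes a p orbital); 2 ring double bonds (4 π electrons) plus a heteroatom lone pair (2) give 6 π electrons. Since 6 = 4n+2 (n=1), ring B is aromatic (pyrazole).
Aromatic: B. Total: 1.

1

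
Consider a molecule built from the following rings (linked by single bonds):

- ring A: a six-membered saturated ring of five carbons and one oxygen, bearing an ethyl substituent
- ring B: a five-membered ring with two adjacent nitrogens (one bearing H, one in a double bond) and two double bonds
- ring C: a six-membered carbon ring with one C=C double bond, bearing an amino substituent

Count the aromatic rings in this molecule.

1

Ring A has only sp³ atoms, so it is not fully conjugated — not aromatic (tetrahydropyran).
Ring B has a continuous p-orbital overlap around the ring; 2 ring double bonds (4 π electrons) plus a heteroatom lone pair (2) give 6 π electrons. 6 = 4(1)+2, so ring B is aromatic (pyrazole).
Ring C has four sp³ carbons, so it is not fully conjugated — not aromatic (cyclohexene).
Aromatic: B. Total: 1.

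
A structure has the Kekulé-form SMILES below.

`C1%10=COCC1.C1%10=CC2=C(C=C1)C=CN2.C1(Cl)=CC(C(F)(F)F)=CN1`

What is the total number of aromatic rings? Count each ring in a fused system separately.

The SMILES encodes a five-membered ring of four carbons and one oxygen, with one C=C double bond and two sp³ carbons; a six-membered carbon ring with three alternating C=C double bonds, fused to a five-membered ring containing one N–H nitrogen and two C=C double bonds; a five-membered ring of four carbons and one nitrogen bearing a hydrogen, with two C=C double bonds.
The 5-membered ring with one oxygen has two sp³ carbons, so it is not fully conjugated — not aromatic (2,3-dihydrofuran).
The fused 6/5-membered bicyclic (with one N–H) is a single π system with 9 sp² atoms and 10 π electrons from ring double bonds plus a heteroatom lone pair. 10 = 4(2)+2, so the system is aromatic and both rings count as aromatic (indole).
The 5-membered ring with one N–H has a continuous p-orbital overlap around the ring; 2 ring double bonds (4 π electrons) plus a heteroatom lone pair (2) give 6 π electrons. That satisfies 4n+2 with n=1, so it is aromatic (pyrrole).
3 of the 4 rings are aromatic. Total: 3.

3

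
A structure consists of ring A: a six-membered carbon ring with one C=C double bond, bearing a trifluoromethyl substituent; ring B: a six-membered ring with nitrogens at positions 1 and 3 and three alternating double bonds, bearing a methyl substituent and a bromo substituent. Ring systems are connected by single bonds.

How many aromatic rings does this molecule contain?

Ring A has four sp³ carbons, so it is not fully conjugated — not aromatic (cyclohexene).
Ring B has a continuous p-orbital overlap around the ring; 3 ring double bonds give 6 π electrons. 6 = 4(1)+2, so ring B is aromatic (pyrimidine).
Aromatic: B. Total: 1.

1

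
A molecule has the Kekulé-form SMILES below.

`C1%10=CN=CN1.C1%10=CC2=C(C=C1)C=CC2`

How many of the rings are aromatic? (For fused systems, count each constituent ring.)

The SMILES encodes a five-membered ring with nitrogens at positions 1 and 3 (one bearing H, one in a C=N bond) and two double bonds; a six-membered carbon ring with three alternating C=C double bonds, fused to a five-membered carbon ring containing one C=C double bond and one sp³ carbon.
The 5-membered ring with two nitrogens (one N–H, one =N–) is fully conjugated (every ring atom contributes a p orbital); 2 ring double bonds (4 π electrons) plus a heteroatom lone pair (2) give 6 π electrons. 6 = 4(1)+2, so it is aromatic (imidazole).
The 6-membered ring has a continuous p-orbital overlap around the ring; 3 ring double bonds give 6 π electrons. That satisfies 4n+2 with n=1, so it is aromatic (benzene ring).
The 5-membered ring has one sp³ carbon, so it is not fully conjugated — not aromatic (cyclopentene ring).
2 of the 3 rings are aromatic. Total: 2.

2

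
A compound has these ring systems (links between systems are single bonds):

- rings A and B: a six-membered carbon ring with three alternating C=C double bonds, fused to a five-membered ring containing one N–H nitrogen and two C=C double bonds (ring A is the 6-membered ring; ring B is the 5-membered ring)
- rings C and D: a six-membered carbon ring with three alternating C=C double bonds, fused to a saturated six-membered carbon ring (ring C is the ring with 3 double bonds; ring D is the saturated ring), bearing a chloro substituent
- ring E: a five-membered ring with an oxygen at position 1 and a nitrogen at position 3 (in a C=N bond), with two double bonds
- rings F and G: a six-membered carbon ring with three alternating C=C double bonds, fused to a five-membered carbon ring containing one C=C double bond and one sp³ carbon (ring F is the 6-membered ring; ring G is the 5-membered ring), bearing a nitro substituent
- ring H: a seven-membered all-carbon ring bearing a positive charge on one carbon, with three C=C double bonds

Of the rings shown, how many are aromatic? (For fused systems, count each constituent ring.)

6

Rings A and B form a fused bicyclic system (with one N–H) with 9 sp² atoms and 10 π electrons from ring double bonds plus a heteroatom lone pair. 10 = 4(2)+2, so the system is aromatic and both rings count as aromatic (indole).
Ring C has a continuous p-orbital overlap around the ring; 3 ring double bonds give 6 π electrons. That satisfies 4n+2 with n=1, so ring C is aromatic (benzene ring).
Ring D has four sp³ carbons, so it is not fully conjugated — not aromatic (cyclohexane ring).
Ring E has a continuous p-orbital overlap around the ring; 2 ring double bonds (4 π electrons) plus a heteroatom lone pair (2) give 6 π electrons. Since 6 = 4n+2 (n=1), ring E is aromatic (oxazole).
Ring F has a continuous p-orbital overlap around the ring; 3 ring double bonds give 6 π electrons. Since 6 = 4n+2 (n=1), ring F is aromatic (benzene ring).
Ring G has one sp³ carbon, so it is not fully conjugated — not aromatic (cyclopentene ring).
Ring H is planar and fully conjugated; 3 ring double bonds (6 π electrons) plus the carbocation's empty p orbital (0, but keeps the ring conjugated) give 6 π electrons. 6 = 4(1)+2, so ring H is aromatic (tropylium cation).
Aromatic: A, B, C, E, F, H. Total: 6.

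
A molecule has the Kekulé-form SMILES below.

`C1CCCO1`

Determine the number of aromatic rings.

The SMILES encodes a five-membered saturated ring of four carbons and one oxygen.
The 5-membered ring with one oxygen has only sp³ atoms, so it is not fully conjugated — not aromatic (tetrahydrofuran).

0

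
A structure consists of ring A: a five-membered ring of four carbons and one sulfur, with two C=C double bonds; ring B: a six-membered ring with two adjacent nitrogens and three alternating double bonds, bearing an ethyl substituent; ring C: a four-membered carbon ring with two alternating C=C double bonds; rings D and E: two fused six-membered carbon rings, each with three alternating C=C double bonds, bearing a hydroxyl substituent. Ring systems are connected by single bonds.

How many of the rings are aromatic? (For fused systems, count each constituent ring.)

4

Ring A is planar and fully conjugated; 2 ring double bonds (4 π electrons) plus a heteroatom lone pair (2) give 6 π electrons. 6 = 4(1)+2, so ring A is aromatic (thiophene).
Ring B is planar and fully conjugated; 3 ring double bonds give 6 π electrons. 6 = 4(1)+2, so ring B is aromatic (pyridazine).
Ring C has only sp² ring atoms; a planar conformation would have a fully conjugated π system of 4 electrons. But 4 = 4(1), which is 4n not 4n+2, so ring C is not aromatic (cyclobutadiene) — cyclobutadiene is antiaromatic and distorts to a rectangle.
Rings D and E form a fused bicyclic system with 10 sp² atoms and 10 π electrons from ring double bonds. 10 = 4(2)+2, so the system is aromatic and both rings count as aromatic (naphthalene).
Aromatic: A, B, D, E. Total: 4.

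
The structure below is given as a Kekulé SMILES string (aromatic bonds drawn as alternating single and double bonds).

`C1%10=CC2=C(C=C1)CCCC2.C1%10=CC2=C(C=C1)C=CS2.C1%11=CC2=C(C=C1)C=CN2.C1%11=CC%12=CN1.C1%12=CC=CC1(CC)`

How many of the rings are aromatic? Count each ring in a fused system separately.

The SMILES encodes a six-membered carbon ring with three alternating C=C double bonds, fused to a saturated six-membered carbon ring; a six-membered carbon ring with three alternating C=C double bonds, fused to a five-membered ring containing one sulfur and two C=C double bonds; a six-membered carbon ring with three alternating C=C double bonds, fused to a five-membered ring containing one N–H nitrogen and two C=C double bonds; a five-membered ring of four carbons and one nitrogen bearing a hydrogen, with two C=C double bonds; a five-membered carbon ring with two conjugated C=C double bonds and one sp³ carbon.
The 6-membered ring is fully conjugated (every ring atom contributes a p orbital); 3 ring double bonds give 6 π electrons. That satisfies 4n+2 with n=1, so it is aromatic (benzene ring).
The second 6-membered ring has four sp³ carbons, so it is not fully conjugated — not aromatic (cyclohexane ring).
The fused 6/5-membered bicyclic (with one sulfur) is a single π system with 9 sp² atoms and 10 π electrons from ring double bonds plus a heteroatom lone pair. 10 = 4(2)+2, so the system is aromatic and both rings count as aromatic (benzothiophene).
The fused 6/5-membered bicyclic (with one N–H) is a single π system with 9 sp² atoms and 10 π electrons from ring double bonds plus a heteroatom lone pair. 10 = 4(2)+2, so the system is aromatic and both rings count as aromatic (indole).
The 5-membered ring with one N–H is planar and fully conjugated; 2 ring double bonds (4 π electrons) plus a heteroatom lone pair (2) give 6 π electrons. 6 = 4(1)+2, so it is aromatic (pyrrole).
The 5-membered ring has one sp³ carbon, so it is not fully conjugated — not aromatic (cyclopentadiene).
6 of the 8 rings are aromatic. Total: 6.

6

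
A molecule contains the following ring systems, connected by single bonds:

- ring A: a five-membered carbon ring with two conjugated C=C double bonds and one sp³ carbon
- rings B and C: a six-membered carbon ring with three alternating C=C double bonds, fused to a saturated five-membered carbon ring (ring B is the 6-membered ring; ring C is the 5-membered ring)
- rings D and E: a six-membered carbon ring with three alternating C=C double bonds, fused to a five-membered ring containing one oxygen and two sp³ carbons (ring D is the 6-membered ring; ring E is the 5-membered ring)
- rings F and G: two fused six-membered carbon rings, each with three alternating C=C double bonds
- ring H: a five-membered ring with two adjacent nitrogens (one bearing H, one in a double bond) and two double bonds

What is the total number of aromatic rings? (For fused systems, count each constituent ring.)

5

Ring A has one sp³ carbon, so it is not fully conjugated — not aromatic (cyclopentadiene).
Ring B is planar and fully conjugated; 3 ring double bonds give 6 π electrons. That satisfies 4n+2 with n=1, so ring B is aromatic (benzene ring).
Ring C has three sp³ carbons, so it is not fully conjugated — not aromatic (cyclopentane ring).
Ring D is planar and fully conjugated; 3 ring double bonds give 6 π electrons. Since 6 = 4n+2 (n=1), ring D is aromatic (benzene ring).
Ring E has two sp³ carbons, so it is not fully conjugated — not aromatic (oxolane ring).
Rings F and G form a fused bicyclic system with 10 sp² atoms and 10 π electrons from ring double bonds. 10 = 4(2)+2, so the system is aromatic and both rings count as aromatic (naphthalene).
Ring H has a continuous p-orbital overlap around the ring; 2 ring double bonds (4 π electrons) plus a heteroatom lone pair (2) give 6 π electrons. 6 = 4(1)+2, so ring H is aromatic (pyrazole).
Aromatic: B, D, F, G, H. Total: 5.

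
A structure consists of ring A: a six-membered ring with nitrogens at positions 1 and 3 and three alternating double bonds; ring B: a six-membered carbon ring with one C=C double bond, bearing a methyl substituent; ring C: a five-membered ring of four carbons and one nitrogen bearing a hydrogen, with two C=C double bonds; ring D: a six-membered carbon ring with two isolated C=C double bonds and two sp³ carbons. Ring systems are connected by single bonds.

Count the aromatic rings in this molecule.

2

Ring A is planar and fully conjugated; 3 ring double bonds give 6 π electrons. 6 = 4(1)+2, so ring A is aromatic (pyrimidine).
Ring B has four sp³ carbons, so it is not fully conjugated — not aromatic (cyclohexene).
Ring C is fully conjugated (every ring atom contributes a p orbital); 2 ring double bonds (4 π electrons) plus a heteroatom lone pair (2) give 6 π electrons. Since 6 = 4n+2 (n=1), ring C is aromatic (pyrrole).
Ring D has two sp³ carbons, so it is not fully conjugated — not aromatic (1,4-cyclohexadiene).
Aromatic: A, C. Total: 2.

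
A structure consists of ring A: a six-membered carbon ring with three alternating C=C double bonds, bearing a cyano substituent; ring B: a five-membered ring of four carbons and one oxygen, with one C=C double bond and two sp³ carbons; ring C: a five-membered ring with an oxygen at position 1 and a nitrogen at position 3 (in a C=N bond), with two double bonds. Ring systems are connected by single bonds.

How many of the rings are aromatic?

2

Ring A is fully conjugated (every ring atom contributes a p orbital); 3 ring double bonds give 6 π electrons. Since 6 = 4n+2 (n=1), ring A is aromatic (benzene).
Ring B has two sp³ carbons, so it is not fully conjugated — not aromatic (2,3-dihydrofuran).
Ring C has a continuous p-orbital overlap around the ring; 2 ring double bonds (4 π electrons) plus a heteroatom lone pair (2) give 6 π electrons. That satisfies 4n+2 with n=1, so ring C is aromatic (oxazole).
Aromatic: A, C. Total: 2.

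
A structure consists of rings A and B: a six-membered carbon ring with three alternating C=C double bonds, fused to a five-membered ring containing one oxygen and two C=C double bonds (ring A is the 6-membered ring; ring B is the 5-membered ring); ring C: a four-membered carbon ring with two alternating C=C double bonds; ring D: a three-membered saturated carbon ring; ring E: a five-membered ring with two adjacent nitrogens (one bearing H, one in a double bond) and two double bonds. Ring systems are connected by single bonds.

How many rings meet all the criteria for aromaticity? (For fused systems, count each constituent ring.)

Rings A and B form a fused bicyclic system (with one oxygen) with 9 sp² atoms and 10 π electrons from ring double bonds plus a heteroatom lone pair. 10 = 4(2)+2, so the system is aromatic and both rings count as aromatic (benzofuran).
Ring C has only sp² ring atoms; a planar conformation would have a fully conjugated π system of 4 electrons. But 4 = 4(1), which is 4n not 4n+2, so ring C is not aromatic (cyclobutadiene) — cyclobutadiene is antiaromatic and distorts to a rectangle.
Ring D has only sp³ atoms, so it is not fully conjugated — not aromatic (cyclopropane).
Ring E has a continuous p-orbital overlap around the ring; 2 ring double bonds (4 π electrons) plus a heteroatom lone pair (2) give 6 π electrons. Since 6 = 4n+2 (n=1), ring E is aromatic (pyrazole).
Aromatic: A, B, E. Total: 3.

3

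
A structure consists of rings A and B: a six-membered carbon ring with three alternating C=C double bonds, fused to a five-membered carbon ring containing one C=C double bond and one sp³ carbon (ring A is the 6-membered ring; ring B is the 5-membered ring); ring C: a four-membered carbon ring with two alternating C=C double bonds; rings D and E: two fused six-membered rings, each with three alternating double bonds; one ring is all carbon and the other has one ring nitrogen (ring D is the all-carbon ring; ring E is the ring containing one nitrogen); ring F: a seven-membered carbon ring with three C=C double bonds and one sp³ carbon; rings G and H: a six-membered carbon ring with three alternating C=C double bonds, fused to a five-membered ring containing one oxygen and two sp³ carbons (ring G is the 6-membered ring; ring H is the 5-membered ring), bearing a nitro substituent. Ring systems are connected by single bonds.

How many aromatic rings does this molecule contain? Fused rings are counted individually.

Ring A is fully conjugated (every ring atom contributes a p orbital); 3 ring double bonds give 6 π electrons. Since 6 = 4n+2 (n=1), ring A is aromatic (benzene ring).
Ring B has one sp³ carbon, so it is not fully conjugated — not aromatic (cyclopentene ring).
Ring C has only sp² ring atoms; a planar conformation would have a fully conjugated π system of 4 electrons. But 4 = 4(1), which is 4n not 4n+2, so ring C is not aromatic (cyclobutadiene) — cyclobutadiene is antiaromatic and distorts to a rectangle.
Rings D and E form a fused bicyclic system (with one nitrogen) with 10 sp² atoms and 10 π electrons from ring double bonds. 10 = 4(2)+2, so the system is aromatic and both rings count as aromatic (quinoline).
Ring F has one sp³ carbon, so it is not fully conjugated — not aromatic (cycloheptatriene).
Ring G has a continuous p-orbital overlap around the ring; 3 ring double bonds give 6 π electrons. Since 6 = 4n+2 (n=1), ring G is aromatic (benzene ring).
Ring H has two sp³ carbons, so it is not fully conjugated — not aromatic (oxolane ring).
Aromatic: A, D, E, G. Total: 4.

4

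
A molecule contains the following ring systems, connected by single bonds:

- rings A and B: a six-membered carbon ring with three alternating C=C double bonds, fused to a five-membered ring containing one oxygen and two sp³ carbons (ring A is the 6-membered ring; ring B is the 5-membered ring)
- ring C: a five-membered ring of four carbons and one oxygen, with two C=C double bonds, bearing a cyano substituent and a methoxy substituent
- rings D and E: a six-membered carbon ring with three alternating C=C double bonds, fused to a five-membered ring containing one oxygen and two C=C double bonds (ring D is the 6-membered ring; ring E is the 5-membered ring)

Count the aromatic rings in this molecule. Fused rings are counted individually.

Ring A is planar and fully conjugated; 3 ring double bonds give 6 π electrons. 6 = 4(1)+2, so ring A is aromatic (benzene ring).
Ring B has two sp³ carbons, so it is not fully conjugated — not aromatic (oxolane ring).
Ring C is planar and fully conjugated; 2 ring double bonds (4 π electrons) plus a heteroatom lone pair (2) give 6 π electrons. Since 6 = 4n+2 (n=1), ring C is aromatic (furan).
Rings D and E form a fused bicyclic system (with one oxygen) with 9 sp² atoms and 10 π electrons from ring double bonds plus a heteroatom lone pair. 10 = 4(2)+2, so the system is aromatic and both rings count as aromatic (benzofuran).
Aromatic: A, C, D, E. Total: 4.

4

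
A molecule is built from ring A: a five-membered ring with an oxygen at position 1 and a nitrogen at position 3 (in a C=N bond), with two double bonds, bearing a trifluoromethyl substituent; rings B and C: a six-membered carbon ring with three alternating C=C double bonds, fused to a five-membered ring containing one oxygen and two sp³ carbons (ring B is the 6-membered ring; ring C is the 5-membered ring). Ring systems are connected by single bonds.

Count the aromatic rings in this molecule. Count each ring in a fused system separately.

Ring A is fully conjugated (every ring atom contributes a p orbital); 2 ring double bonds (4 π electrons) plus a heteroatom lone pair (2) give 6 π electrons. That satisfies 4n+2 with n=1, so ring A is aromatic (oxazole).
Ring B has a continuous p-orbital overlap around the ring; 3 ring double bonds give 6 π electrons. Since 6 = 4n+2 (n=1), ring B is aromatic (benzene ring).
Ring C has two sp³ carbons, so it is not fully conjugated — not aromatic (oxolane ring).
Aromatic: A, B. Total: 2.

2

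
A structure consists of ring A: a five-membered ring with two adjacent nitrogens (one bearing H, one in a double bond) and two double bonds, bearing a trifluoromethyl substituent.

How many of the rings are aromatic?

Ring A is planar and fully conjugated; 2 ring double bonds (4 π electrons) plus a heteroatom lone pair (2) give 6 π electrons. Since 6 = 4n+2 (n=1), ring A is aromatic (pyrazole).

1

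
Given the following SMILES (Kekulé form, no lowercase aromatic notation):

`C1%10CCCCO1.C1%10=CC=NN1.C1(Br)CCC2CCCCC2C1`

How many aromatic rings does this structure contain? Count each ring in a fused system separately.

1

The SMILES encodes a six-membered saturated ring of five carbons and one oxygen; a five-membered ring with two adjacent nitrogens (one bearing H, one in a double bond) and two double bonds; two fused six-membered saturated carbon rings.
The 6-membered ring with one oxygen has only sp³ atoms, so it is not fully conjugated — not aromatic (tetrahydropyran).
The 5-membered ring with two adjacent nitrogens (one N–H, one =N–) is fully conjugated (every ring atom contributes a p orbital); 2 ring double bonds (4 π electrons) plus a heteroatom lone pair (2) give 6 π electrons. That satisfies 4n+2 with n=1, so it is aromatic (pyrazole).
The 6-membered ring has only sp³ atoms, so it is not fully conjugated — not aromatic (cyclohexane ring).
The second 6-membered ring has only sp³ atoms, so it is not fully conjugated — not aromatic (cyclohexane ring).
1 of the 4 rings is aromatic. Total: 1.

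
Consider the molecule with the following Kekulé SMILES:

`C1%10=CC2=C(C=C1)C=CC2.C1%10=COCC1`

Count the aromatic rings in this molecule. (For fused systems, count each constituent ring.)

1

The SMILES encodes a six-membered carbon ring with three alternating C=C double bonds, fused to a five-membered carbon ring containing one C=C double bond and one sp³ carbon; a five-membered ring of four carbons and one oxygen, with one C=C double bond and two sp³ carbons.
The 6-membered ring has a continuous p-orbital overlap around the ring; 3 ring double bonds give 6 π electrons. 6 = 4(1)+2, so it is aromatic (benzene ring).
The 5-membered ring has one sp³ carbon, so it is not fully conjugated — not aromatic (cyclopentene ring).
The 5-membered ring with one oxygen has two sp³ carbons, so it is not fully conjugated — not aromatic (2,3-dihydrofuran).
1 of the 3 rings is aromatic. Total: 1.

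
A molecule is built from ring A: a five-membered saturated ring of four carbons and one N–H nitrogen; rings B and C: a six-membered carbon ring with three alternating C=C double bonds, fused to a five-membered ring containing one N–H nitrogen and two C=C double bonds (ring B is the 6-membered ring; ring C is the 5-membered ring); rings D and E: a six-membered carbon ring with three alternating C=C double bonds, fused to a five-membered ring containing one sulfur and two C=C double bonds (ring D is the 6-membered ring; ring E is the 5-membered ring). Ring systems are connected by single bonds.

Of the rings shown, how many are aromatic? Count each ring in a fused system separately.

4

Ring A has only sp³ atoms, so it is not fully conjugated — not aromatic (pyrrolidine).
Rings B and C form a fused bicyclic system (with one N–H) with 9 sp² atoms and 10 π electrons from ring double bonds plus a heteroatom lone pair. 10 = 4(2)+2, so the system is aromatic and both rings count as aromatic (indole).
Rings D and E form a fused bicyclic system (with one sulfur) with 9 sp² atoms and 10 π electrons from ring double bonds plus a heteroatom lone pair. 10 = 4(2)+2, so the system is aromatic and both rings count as aromatic (benzothiophene).
Aromatic: B, C, D, E. Total: 4.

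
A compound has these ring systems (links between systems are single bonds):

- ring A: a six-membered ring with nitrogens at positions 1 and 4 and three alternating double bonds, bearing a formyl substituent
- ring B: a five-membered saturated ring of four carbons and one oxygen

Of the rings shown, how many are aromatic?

Ring A is fully conjugated (every ring atom contributes a p orbital); 3 ring double bonds give 6 π electrons. 6 = 4(1)+2, so ring A is aromatic (pyrazine).
Ring B has only sp³ atoms, so it is not fully conjugated — not aromatic (tetrahydrofuran).
Aromatic: A. Total: 1.

1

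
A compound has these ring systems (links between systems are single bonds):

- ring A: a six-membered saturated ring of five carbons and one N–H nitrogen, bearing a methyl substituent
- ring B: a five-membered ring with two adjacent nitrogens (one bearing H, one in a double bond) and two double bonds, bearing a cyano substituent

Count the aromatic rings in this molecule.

1

Ring A has only sp³ atoms, so it is not fully conjugated — not aromatic (piperidine).
Ring B is planar and fully conjugated; 2 ring double bonds (4 π electrons) plus a heteroatom lone pair (2) give 6 π electrons. That satisfies 4n+2 with n=1, so ring B is aromatic (pyrazole).
Aromatic: B. Total: 1.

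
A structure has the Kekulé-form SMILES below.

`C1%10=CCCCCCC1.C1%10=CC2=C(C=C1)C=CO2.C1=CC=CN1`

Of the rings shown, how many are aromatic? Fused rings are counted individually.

3

The SMILES encodes an eight-membered carbon ring with one C=C double bond; a six-membered carbon ring with three alternating C=C double bonds, fused to a five-membered ring containing one oxygen and two C=C double bonds; a five-membered ring of four carbons and one nitrogen bearing a hydrogen, with two C=C double bonds.
The 8-membered ring has six sp³ carbons, so it is not fully conjugated — not aromatic (cyclooctene).
The fused 6/5-membered bicyclic (with one oxygen) is a single π system with 9 sp² atoms and 10 π electrons from ring double bonds plus a heteroatom lone pair. 10 = 4(2)+2, so the system is aromatic and both rings count as aromatic (benzofuran).
The 5-membered ring with one N–H has a continuous p-orbital overlap around the ring; 2 ring double bonds (4 π electrons) plus a heteroatom lone pair (2) give 6 π electrons. That satisfies 4n+2 with n=1, so it is aromatic (pyrrole).
3 of the 4 rings are aromatic. Total: 3.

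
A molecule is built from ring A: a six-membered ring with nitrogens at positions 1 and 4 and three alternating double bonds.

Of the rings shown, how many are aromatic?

Ring A has a continuous p-orbital overlap around the ring; 3 ring double bonds give 6 π electrons. That satisfies 4n+2 with n=1, so ring A is aromatic (pyrazine).

1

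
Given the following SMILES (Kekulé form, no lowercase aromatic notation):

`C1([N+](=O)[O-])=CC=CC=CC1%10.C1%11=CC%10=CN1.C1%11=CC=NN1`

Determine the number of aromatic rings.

2

The SMILES encodes a seven-membered carbon ring with three C=C double bonds and one sp³ carbon; a five-membered ring of four carbons and one nitrogen bearing a hydrogen, with two C=C double bonds; a five-membered ring with two adjacent nitrogens (one bearing H, one in a double bond) and two double bonds.
The 7-membered ring has one sp³ carbon, so it is not fully conjugated — not aromatic (cycloheptatriene).
The 5-membered ring with one N–H has a continuous p-orbital overlap around the ring; 2 ring double bonds (4 π electrons) plus a heteroatom lone pair (2) give 6 π electrons. 6 = 4(1)+2, so it is aromatic (pyrrole).
The 5-membered ring with two adjacent nitrogens (one N–H, one =N–) is fully conjugated (every ring atom contributes a p orbital); 2 ring double bonds (4 π electrons) plus a heteroatom lone pair (2) give 6 π electrons. That satisfies 4n+2 with n=1, so it is aromatic (pyrazole).
2 of the 3 rings are aromatic. Total: 2.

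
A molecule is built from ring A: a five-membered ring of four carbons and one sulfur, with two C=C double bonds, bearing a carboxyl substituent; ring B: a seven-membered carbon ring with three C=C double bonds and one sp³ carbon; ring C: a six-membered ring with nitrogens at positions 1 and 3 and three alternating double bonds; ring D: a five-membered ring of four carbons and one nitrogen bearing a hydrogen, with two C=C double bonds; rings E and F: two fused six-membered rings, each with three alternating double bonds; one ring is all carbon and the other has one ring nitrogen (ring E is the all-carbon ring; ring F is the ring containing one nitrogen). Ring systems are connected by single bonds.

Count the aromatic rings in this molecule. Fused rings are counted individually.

Ring A is fully conjugated (every ring atom contributes a p orbital); 2 ring double bonds (4 π electrons) plus a heteroatom lone pair (2) give 6 π electrons. 6 = 4(1)+2, so ring A is aromatic (thiophene).
Ring B has one sp³ carbon, so it is not fully conjugated — not aromatic (cycloheptatriene).
Ring C is fully conjugated (every ring atom contributes a p orbital); 3 ring double bonds give 6 π electrons. 6 = 4(1)+2, so ring C is aromatic (pyrimidine).
Ring D is planar and fully conjugated; 2 ring double bonds (4 π electrons) plus a heteroatom lone pair (2) give 6 π electrons. Since 6 = 4n+2 (n=1), ring D is aromatic (pyrrole).
Rings E and F form a fused bicyclic system (with one nitrogen) with 10 sp² atoms and 10 π electrons from ring double bonds. 10 = 4(2)+2, so the system is aromatic and both rings count as aromatic (quinoline).
Aromatic: A, C, D, E, F. Total: 5.

5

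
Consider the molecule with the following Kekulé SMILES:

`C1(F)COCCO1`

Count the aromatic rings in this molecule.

The SMILES encodes a six-membered saturated ring with oxygens at positions 1 and 4.
The 6-membered ring with two oxygens (1,4) has only sp³ atoms, so it is not fully conjugated — not aromatic (1,4-dioxane).

0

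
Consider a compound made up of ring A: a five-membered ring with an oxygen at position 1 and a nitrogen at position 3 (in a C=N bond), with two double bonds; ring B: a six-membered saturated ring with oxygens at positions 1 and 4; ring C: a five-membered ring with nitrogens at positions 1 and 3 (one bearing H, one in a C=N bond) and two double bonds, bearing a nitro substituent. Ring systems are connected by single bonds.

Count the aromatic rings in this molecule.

Ring A is planar and fully conjugated; 2 ring double bonds (4 π electrons) plus a heteroatom lone pair (2) give 6 π electrons. Since 6 = 4n+2 (n=1), ring A is aromatic (oxazole).
Ring B has only sp³ atoms, so it is not fully conjugated — not aromatic (1,4-dioxane).
Ring C is fully conjugated (every ring atom contributes a p orbital); 2 ring double bonds (4 π electrons) plus a heteroatom lone pair (2) give 6 π electrons. 6 = 4(1)+2, so ring C is aromatic (imidazole).
Aromatic: A, C. Total: 2.

2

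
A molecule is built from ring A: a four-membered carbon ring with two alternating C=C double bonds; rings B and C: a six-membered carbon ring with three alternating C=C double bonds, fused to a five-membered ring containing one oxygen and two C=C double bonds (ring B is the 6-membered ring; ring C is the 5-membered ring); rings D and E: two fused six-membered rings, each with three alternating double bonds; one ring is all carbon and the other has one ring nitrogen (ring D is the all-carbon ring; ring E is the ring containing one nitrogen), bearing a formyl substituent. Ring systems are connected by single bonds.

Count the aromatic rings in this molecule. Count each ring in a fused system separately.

Ring A has only sp² ring atoms; a planar conformation would have a fully conjugated π system of 4 electrons. But 4 = 4(1), which is 4n not 4n+2, so ring A is not aromatic (cyclobutadiene) — cyclobutadiene is antiaromatic and distorts to a rectangle.
Rings B and C form a fused bicyclic system (with one oxygen) with 9 sp² atoms and 10 π electrons from ring double bonds plus a heteroatom lone pair. 10 = 4(2)+2, so the system is aromatic and both rings count as aromatic (benzofuran).
Rings D and E form a fused bicyclic system (with one nitrogen) with 10 sp² atoms and 10 π electrons from ring double bonds. 10 = 4(2)+2, so the system is aromatic and both rings count as aromatic (quinoline).
Aromatic: B, C, D, E. Total: 4.

4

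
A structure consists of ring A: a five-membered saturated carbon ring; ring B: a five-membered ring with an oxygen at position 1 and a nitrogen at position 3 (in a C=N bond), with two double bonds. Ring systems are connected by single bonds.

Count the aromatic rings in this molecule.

1

Ring A has only sp³ atoms, so it is not fully conjugated — not aromatic (cyclopentane).
Ring B is fully conjugated (every ring atom contributes a p orbital); 2 ring double bonds (4 π electrons) plus a heteroatom lone pair (2) give 6 π electrons. That satisfies 4n+2 with n=1, so ring B is aromatic (oxazole).
Aromatic: B. Total: 1.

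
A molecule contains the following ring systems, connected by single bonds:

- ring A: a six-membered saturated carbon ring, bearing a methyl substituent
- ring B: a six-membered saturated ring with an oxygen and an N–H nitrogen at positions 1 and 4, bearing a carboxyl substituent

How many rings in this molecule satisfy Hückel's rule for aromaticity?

0

Ring A has only sp³ atoms, so it is not fully conjugated — not aromatic (cyclohexane).
Ring B has only sp³ atoms, so it is not fully conjugated — not aromatic (morpholine).
No ring is aromatic. Total: 0.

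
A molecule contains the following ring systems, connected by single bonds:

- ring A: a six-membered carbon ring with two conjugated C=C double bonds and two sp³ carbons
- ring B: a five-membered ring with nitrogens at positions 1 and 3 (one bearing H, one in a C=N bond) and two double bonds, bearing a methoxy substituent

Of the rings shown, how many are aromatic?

Ring A has two sp³ carbons, so it is not fully conjugated — not aromatic (1,3-cyclohexadiene).
Ring B is fully conjugated (every ring atom contributes a p orbital); 2 ring double bonds (4 π electrons) plus a heteroatom lone pair (2) give 6 π electrons. 6 = 4(1)+2, so ring B is aromatic (imidazole).
Aromatic: B. Total: 1.

1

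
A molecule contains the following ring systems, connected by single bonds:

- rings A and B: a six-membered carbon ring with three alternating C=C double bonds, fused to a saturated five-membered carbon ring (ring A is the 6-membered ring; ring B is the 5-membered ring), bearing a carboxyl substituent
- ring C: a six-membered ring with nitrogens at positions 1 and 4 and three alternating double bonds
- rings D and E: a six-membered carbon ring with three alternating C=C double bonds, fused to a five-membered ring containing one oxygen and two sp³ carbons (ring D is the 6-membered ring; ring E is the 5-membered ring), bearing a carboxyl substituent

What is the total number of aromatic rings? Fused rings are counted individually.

Ring A is fully conjugated (every ring atom contributes a p orbital); 3 ring double bonds give 6 π electrons. That satisfies 4n+2 with n=1, so ring A is aromatic (benzene ring).
Ring B has three sp³ carbons, so it is not fully conjugated — not aromatic (cyclopentane ring).
Ring C is planar and fully conjugated; 3 ring double bonds give 6 π electrons. 6 = 4(1)+2, so ring C is aromatic (pyrazine).
Ring D has a continuous p-orbital overlap around the ring; 3 ring double bonds give 6 π electrons. That satisfies 4n+2 with n=1, so ring D is aromatic (benzene ring).
Ring E has two sp³ carbons, so it is not fully conjugated — not aromatic (oxolane ring).
Aromatic: A, C, D. Total: 3.

3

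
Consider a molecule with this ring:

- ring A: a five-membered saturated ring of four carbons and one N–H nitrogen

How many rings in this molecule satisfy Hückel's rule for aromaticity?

0

Ring A has only sp³ atoms, so it is not fully conjugated — not aromatic (pyrrolidine).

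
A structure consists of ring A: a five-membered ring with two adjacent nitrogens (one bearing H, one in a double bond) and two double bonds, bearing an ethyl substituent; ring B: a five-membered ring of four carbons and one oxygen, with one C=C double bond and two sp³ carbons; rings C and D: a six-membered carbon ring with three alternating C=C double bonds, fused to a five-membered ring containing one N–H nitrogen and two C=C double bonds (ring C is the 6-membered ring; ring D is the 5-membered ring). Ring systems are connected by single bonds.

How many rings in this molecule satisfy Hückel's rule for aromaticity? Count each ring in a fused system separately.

3

Ring A has a continuous p-orbital overlap around the ring; 2 ring double bonds (4 π electrons) plus a heteroatom lone pair (2) give 6 π electrons. That satisfies 4n+2 with n=1, so ring A is aromatic (pyrazole).
Ring B has two sp³ carbons, so it is not fully conjugated — not aromatic (2,3-dihydrofuran).
Rings C and D form a fused bicyclic system (with one N–H) with 9 sp² atoms and 10 π electrons from ring double bonds plus a heteroatom lone pair. 10 = 4(2)+2, so the system is aromatic and both rings count as aromatic (indole).
Aromatic: A, C, D. Total: 3.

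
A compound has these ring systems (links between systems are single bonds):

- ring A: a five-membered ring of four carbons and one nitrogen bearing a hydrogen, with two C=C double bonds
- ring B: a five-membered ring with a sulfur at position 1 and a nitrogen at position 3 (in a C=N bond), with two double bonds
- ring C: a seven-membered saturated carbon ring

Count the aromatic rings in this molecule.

2

Ring A has a continuous p-orbital overlap around the ring; 2 ring double bonds (4 π electrons) plus a heteroatom lone pair (2) give 6 π electrons. Since 6 = 4n+2 (n=1), ring A is aromatic (pyrrole).
Ring B is planar and fully conjugated; 2 ring double bonds (4 π electrons) plus a heteroatom lone pair (2) give 6 π electrons. Since 6 = 4n+2 (n=1), ring B is aromatic (thiazole).
Ring C has only sp³ atoms, so it is not fully conjugated — not aromatic (cycloheptane).
Aromatic: A, B. Total: 2.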